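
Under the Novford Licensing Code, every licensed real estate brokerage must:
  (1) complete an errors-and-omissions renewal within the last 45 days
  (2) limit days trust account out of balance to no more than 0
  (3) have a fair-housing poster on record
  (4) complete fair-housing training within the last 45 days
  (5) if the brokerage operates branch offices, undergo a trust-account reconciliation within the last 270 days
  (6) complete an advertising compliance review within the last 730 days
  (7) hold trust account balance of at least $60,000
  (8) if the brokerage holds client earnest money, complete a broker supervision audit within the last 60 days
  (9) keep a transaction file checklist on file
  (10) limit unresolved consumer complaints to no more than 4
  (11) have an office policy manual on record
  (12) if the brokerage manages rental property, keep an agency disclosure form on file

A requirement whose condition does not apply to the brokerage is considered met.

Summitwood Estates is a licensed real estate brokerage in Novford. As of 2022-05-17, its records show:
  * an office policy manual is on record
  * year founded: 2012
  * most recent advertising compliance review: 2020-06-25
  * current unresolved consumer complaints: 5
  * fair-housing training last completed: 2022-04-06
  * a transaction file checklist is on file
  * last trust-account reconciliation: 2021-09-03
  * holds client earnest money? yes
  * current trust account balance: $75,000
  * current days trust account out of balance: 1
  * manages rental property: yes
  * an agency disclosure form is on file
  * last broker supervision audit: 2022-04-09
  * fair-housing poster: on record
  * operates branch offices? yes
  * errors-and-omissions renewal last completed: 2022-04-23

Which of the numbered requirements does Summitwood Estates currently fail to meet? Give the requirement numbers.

1. errors-and-omissions renewal 24 days ago vs limit 45 → met
2. days trust account out of balance 1 > 0 → not met
3. fair-housing poster present → met
4. fair-housing training 41 days ago vs limit 45 → met
5. condition 'operates branch offices' holds; trust-account reconciliation 256 days ago vs limit 270 → met
6. advertising compliance review 691 days ago vs limit 730 → met
7. trust account balance $75,000 ≥ $60,000 → met
8. condition 'holds client earnest money' holds; broker supervision audit 38 days ago vs limit 60 → met
9. transaction file checklist present → met
10. unresolved consumer complaints 5 > 4 → not met
11. office policy manual present → met
12. condition 'manages rental property' holds; agency disclosure form present → met
Not met: 2, 10

2, 10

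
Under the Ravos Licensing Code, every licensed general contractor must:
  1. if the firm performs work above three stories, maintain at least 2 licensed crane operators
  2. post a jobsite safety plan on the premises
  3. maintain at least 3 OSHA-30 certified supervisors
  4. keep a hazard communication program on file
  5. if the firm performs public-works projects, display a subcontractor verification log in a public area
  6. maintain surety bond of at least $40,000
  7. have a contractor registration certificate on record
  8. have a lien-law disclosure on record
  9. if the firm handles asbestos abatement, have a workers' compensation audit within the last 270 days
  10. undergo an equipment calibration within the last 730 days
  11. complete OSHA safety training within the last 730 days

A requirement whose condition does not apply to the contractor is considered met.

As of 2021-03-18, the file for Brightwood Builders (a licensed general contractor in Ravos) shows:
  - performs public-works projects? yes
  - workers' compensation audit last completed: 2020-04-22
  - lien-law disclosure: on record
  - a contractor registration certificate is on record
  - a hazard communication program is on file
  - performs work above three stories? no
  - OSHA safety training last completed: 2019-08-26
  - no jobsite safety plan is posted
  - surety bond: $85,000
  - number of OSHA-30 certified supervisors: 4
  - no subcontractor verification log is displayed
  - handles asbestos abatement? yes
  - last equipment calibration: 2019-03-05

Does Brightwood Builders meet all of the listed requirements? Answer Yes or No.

No

1. condition 'performs work above three stories' does not hold → requirement n/a → met
2. jobsite safety plan absent → not met
3. OSHA-30 certified supervisors 4 ≥ 3 → met
4. hazard communication program present → met
5. condition 'performs public-works projects' holds; subcontractor verification log absent → not met
6. surety bond $85,000 ≥ $40,000 → met
7. contractor registration certificate present → met
8. lien-law disclosure present → met
9. condition 'handles asbestos abatement' holds; workers' compensation audit 330 days ago vs limit 270 → not met
10. equipment calibration 744 days ago vs limit 730 → not met
11. OSHA safety training 570 days ago vs limit 730 → met
Not met: 2, 5, 9, 10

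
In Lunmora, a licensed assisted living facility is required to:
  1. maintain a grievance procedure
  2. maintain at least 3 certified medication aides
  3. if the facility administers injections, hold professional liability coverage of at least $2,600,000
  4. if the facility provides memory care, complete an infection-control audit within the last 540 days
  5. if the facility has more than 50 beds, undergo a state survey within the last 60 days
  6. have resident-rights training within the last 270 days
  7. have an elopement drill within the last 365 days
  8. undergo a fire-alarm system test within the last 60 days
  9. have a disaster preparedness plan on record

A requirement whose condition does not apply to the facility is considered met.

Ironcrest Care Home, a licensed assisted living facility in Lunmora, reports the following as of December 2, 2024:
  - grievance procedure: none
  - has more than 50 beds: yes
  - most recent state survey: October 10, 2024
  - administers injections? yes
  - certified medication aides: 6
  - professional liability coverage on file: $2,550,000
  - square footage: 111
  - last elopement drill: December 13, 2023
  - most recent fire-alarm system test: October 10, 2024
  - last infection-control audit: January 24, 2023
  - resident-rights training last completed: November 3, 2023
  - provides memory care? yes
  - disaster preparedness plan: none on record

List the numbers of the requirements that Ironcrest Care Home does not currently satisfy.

1, 3, 4, 6, 9

1. grievance procedure absent → not met
2. certified medication aides 6 ≥ 3 → met
3. condition 'administers injections' holds; professional liability coverage $2,550,000 < $2,600,000 → not met
4. condition 'provides memory care' holds; infection-control audit 678 days ago vs limit 540 → not met
5. condition 'has more than 50 beds' holds; state survey 53 days ago vs limit 60 → met
6. resident-rights training 395 days ago vs limit 270 → not met
7. elopement drill 355 days ago vs limit 365 → met
8. fire-alarm system test 53 days ago vs limit 60 → met
9. disaster preparedness plan absent → not met
Not met: 1, 3, 4, 6, 9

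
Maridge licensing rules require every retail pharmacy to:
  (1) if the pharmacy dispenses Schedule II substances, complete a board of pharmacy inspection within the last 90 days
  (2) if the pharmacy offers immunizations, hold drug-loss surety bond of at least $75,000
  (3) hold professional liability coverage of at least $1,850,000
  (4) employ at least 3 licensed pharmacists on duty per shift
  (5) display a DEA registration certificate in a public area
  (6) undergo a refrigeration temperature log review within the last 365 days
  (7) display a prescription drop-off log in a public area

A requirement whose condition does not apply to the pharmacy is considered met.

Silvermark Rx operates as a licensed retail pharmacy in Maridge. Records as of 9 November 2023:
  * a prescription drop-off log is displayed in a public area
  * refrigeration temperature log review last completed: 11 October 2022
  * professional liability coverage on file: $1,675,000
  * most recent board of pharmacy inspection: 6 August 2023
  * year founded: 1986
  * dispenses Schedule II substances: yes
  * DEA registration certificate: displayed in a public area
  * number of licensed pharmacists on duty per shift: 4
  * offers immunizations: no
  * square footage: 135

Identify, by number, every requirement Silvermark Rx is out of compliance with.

1. condition 'dispenses Schedule II substances' holds; board of pharmacy inspection 95 days ago vs limit 90 → not met
2. condition 'offers immunizations' does not hold → requirement n/a → met
3. professional liability coverage $1,675,000 < $1,850,000 → not met
4. licensed pharmacists on duty per shift 4 ≥ 3 → met
5. DEA registration certificate present → met
6. refrigeration temperature log review 394 days ago vs limit 365 → not met
7. prescription drop-off log present → met
Not met: 1, 3, 6

1, 3, 6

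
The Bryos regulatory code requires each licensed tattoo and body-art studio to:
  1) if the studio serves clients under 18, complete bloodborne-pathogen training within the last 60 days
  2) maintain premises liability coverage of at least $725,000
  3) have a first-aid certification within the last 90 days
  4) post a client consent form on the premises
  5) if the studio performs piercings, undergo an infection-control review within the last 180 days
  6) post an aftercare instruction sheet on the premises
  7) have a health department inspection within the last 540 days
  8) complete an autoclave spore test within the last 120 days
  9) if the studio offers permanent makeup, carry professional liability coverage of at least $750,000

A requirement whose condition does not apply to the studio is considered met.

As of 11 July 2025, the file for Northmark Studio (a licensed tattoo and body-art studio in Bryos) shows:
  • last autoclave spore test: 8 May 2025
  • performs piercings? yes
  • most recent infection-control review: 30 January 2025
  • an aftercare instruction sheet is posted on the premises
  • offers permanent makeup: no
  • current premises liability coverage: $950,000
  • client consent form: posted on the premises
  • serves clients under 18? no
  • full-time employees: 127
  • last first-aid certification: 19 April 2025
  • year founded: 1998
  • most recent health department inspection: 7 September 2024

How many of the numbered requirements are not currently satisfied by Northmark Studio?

0

1. condition 'serves clients under 18' does not hold → requirement n/a → met
2. premises liability coverage $950,000 ≥ $725,000 → met
3. first-aid certification 83 days ago vs limit 90 → met
4. client consent form present → met
5. condition 'performs piercings' holds; infection-control review 162 days ago vs limit 180 → met
6. aftercare instruction sheet present → met
7. health department inspection 307 days ago vs limit 540 → met
8. autoclave spore test 64 days ago vs limit 120 → met
9. condition 'offers permanent makeup' does not hold → requirement n/a → met
Not met: 0 of 9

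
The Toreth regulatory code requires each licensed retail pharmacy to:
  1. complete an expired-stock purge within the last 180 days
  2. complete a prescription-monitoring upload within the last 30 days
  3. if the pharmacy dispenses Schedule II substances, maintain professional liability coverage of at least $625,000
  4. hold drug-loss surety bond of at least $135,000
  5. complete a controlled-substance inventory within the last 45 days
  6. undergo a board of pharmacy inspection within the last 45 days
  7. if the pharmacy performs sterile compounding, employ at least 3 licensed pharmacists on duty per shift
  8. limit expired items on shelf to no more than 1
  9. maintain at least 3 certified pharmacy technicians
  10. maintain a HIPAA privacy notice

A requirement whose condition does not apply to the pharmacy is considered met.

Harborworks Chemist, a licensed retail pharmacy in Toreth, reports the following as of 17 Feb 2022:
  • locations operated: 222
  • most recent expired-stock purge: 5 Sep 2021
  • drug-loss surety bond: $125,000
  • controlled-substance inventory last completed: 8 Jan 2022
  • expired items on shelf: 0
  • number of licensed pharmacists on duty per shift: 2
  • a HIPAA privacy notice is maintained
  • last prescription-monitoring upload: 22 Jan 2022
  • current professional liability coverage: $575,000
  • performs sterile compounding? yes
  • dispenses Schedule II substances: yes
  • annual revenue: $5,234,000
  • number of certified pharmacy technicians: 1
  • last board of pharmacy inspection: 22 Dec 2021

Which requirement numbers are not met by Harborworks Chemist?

1. expired-stock purge 165 days ago vs limit 180 → met
2. prescription-monitoring upload 26 days ago vs limit 30 → met
3. condition 'dispenses Schedule II substances' holds; professional liability coverage $575,000 < $625,000 → not met
4. drug-loss surety bond $125,000 < $135,000 → not met
5. controlled-substance inventory 40 days ago vs limit 45 → met
6. board of pharmacy inspection 57 days ago vs limit 45 → not met
7. condition 'performs sterile compounding' holds; licensed pharmacists on duty per shift 2 < 3 → not met
8. expired items on shelf 0 ≤ 1 → met
9. certified pharmacy technicians 1 < 3 → not met
10. HIPAA privacy notice present → met
Not met: 3, 4, 6, 7, 9

3, 4, 6, 7, 9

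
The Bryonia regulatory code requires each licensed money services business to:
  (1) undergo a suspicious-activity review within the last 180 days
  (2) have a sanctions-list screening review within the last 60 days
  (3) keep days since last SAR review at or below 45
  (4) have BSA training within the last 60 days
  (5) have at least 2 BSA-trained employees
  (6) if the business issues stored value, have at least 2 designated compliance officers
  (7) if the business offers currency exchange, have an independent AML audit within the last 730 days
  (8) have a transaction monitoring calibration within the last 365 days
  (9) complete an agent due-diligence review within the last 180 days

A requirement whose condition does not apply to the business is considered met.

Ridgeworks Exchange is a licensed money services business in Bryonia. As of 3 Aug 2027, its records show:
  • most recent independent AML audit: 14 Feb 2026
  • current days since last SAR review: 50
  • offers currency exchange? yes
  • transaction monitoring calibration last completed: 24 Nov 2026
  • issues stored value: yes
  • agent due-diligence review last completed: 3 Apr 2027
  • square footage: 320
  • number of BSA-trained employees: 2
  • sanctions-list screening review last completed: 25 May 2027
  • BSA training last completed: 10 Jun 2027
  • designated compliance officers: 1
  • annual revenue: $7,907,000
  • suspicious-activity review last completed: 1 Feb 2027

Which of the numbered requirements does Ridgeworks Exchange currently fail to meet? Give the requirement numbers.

1, 2, 3, 6

1. suspicious-activity review 183 days ago vs limit 180 → not met
2. sanctions-list screening review 70 days ago vs limit 60 → not met
3. days since last SAR review 50 > 45 → not met
4. BSA training 54 days ago vs limit 60 → met
5. BSA-trained employees 2 ≥ 2 → met
6. condition 'issues stored value' holds; designated compliance officers 1 < 2 → not met
7. condition 'offers currency exchange' holds; independent AML audit 535 days ago vs limit 730 → met
8. transaction monitoring calibration 252 days ago vs limit 365 → met
9. agent due-diligence review 122 days ago vs limit 180 → met
Not met: 1, 2, 3, 6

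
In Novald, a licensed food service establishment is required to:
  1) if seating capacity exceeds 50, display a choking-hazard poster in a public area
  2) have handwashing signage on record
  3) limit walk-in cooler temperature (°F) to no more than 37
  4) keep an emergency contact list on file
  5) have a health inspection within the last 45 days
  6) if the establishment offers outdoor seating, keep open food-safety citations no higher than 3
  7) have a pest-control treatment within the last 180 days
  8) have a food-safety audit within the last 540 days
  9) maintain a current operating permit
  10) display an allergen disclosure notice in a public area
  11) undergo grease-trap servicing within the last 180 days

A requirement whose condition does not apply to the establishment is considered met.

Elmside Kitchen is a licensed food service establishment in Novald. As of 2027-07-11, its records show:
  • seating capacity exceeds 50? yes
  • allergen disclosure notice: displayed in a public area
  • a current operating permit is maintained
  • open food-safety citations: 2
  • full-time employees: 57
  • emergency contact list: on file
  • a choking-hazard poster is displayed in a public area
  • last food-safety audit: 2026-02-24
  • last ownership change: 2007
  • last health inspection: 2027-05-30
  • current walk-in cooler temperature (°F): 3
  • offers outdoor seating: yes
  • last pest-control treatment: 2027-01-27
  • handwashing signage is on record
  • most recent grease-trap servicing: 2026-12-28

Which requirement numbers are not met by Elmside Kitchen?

11

1. condition 'seating capacity exceeds 50' holds; choking-hazard poster present → met
2. handwashing signage present → met
3. walk-in cooler temperature (°F) 3 ≤ 37 → met
4. emergency contact list present → met
5. health inspection 42 days ago vs limit 45 → met
6. condition 'offers outdoor seating' holds; open food-safety citations 2 ≤ 3 → met
7. pest-control treatment 165 days ago vs limit 180 → met
8. food-safety audit 502 days ago vs limit 540 → met
9. current operating permit present → met
10. allergen disclosure notice present → met
11. grease-trap servicing 195 days ago vs limit 180 → not met
Not met: 11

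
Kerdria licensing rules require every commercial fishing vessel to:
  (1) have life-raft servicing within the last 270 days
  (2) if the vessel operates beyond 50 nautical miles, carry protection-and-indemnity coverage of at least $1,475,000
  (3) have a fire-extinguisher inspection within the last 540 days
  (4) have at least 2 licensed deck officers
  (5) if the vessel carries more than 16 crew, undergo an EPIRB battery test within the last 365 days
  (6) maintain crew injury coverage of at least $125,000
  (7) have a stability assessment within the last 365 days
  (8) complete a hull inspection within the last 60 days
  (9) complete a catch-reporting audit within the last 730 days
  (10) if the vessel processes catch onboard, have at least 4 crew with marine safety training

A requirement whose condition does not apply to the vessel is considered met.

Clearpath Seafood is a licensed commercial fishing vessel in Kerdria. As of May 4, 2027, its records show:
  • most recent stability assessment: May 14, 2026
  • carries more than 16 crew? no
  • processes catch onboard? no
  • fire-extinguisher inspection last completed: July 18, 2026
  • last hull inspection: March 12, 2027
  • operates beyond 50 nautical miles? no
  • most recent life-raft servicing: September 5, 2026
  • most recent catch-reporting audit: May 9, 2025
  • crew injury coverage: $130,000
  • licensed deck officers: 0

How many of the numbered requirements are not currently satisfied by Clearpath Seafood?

1

1. life-raft servicing 241 days ago vs limit 270 → met
2. condition 'operates beyond 50 nautical miles' does not hold → requirement n/a → met
3. fire-extinguisher inspection 290 days ago vs limit 540 → met
4. licensed deck officers 0 < 2 → not met
5. condition 'carries more than 16 crew' does not hold → requirement n/a → met
6. crew injury coverage $130,000 ≥ $125,000 → met
7. stability assessment 355 days ago vs limit 365 → met
8. hull inspection 53 days ago vs limit 60 → met
9. catch-reporting audit 725 days ago vs limit 730 → met
10. condition 'processes catch onboard' does not hold → requirement n/a → met
Not met: 1 of 10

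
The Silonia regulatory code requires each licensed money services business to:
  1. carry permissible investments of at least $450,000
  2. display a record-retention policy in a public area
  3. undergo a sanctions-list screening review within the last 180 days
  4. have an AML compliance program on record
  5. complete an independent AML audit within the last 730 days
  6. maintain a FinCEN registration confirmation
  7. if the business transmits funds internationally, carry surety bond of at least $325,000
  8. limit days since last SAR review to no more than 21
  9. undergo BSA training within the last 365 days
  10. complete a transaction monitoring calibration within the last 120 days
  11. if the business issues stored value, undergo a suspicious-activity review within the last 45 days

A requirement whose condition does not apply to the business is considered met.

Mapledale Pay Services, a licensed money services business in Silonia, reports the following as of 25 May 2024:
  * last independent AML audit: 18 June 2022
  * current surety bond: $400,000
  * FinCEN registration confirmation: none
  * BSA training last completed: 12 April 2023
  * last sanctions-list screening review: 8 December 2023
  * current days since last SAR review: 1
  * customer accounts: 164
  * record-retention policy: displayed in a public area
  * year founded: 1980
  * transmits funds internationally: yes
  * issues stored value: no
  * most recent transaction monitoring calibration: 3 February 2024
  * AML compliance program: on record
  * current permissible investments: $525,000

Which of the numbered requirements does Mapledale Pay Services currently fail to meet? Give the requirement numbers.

1. permissible investments $525,000 ≥ $450,000 → met
2. record-retention policy present → met
3. sanctions-list screening review 169 days ago vs limit 180 → met
4. AML compliance program present → met
5. independent AML audit 707 days ago vs limit 730 → met
6. FinCEN registration confirmation absent → not met
7. condition 'transmits funds internationally' holds; surety bond $400,000 ≥ $325,000 → met
8. days since last SAR review 1 ≤ 21 → met
9. BSA training 409 days ago vs limit 365 → not met
10. transaction monitoring calibration 112 days ago vs limit 120 → met
11. condition 'issues stored value' does not hold → requirement n/a → met
Not met: 6, 9

6, 9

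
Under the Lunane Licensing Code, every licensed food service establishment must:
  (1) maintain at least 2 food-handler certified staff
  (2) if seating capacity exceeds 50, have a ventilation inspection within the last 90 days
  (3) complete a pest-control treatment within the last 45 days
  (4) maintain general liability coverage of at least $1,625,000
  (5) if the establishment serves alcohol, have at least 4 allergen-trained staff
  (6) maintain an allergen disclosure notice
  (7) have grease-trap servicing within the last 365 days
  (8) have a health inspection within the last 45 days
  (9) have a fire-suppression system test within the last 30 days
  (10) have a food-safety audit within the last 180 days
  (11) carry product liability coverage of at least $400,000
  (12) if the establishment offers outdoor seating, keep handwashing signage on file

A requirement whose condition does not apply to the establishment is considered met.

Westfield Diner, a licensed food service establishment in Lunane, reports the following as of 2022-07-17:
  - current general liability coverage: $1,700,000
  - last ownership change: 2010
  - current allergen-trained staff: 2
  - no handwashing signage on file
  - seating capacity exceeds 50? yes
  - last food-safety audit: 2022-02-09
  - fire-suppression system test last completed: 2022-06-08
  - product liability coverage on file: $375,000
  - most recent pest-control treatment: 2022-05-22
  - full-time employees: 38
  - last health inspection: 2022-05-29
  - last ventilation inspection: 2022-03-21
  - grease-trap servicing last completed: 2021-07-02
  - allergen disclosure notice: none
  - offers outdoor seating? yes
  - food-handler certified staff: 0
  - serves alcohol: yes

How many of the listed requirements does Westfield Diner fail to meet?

1. food-handler certified staff 0 < 2 → not met
2. condition 'seating capacity exceeds 50' holds; ventilation inspection 118 days ago vs limit 90 → not met
3. pest-control treatment 56 days ago vs limit 45 → not met
4. general liability coverage $1,700,000 ≥ $1,625,000 → met
5. condition 'serves alcohol' holds; allergen-trained staff 2 < 4 → not met
6. allergen disclosure notice absent → not met
7. grease-trap servicing 380 days ago vs limit 365 → not met
8. health inspection 49 days ago vs limit 45 → not met
9. fire-suppression system test 39 days ago vs limit 30 → not met
10. food-safety audit 158 days ago vs limit 180 → met
11. product liability coverage $375,000 < $400,000 → not met
12. condition 'offers outdoor seating' holds; handwashing signage absent → not met
Not met: 10 of 12

10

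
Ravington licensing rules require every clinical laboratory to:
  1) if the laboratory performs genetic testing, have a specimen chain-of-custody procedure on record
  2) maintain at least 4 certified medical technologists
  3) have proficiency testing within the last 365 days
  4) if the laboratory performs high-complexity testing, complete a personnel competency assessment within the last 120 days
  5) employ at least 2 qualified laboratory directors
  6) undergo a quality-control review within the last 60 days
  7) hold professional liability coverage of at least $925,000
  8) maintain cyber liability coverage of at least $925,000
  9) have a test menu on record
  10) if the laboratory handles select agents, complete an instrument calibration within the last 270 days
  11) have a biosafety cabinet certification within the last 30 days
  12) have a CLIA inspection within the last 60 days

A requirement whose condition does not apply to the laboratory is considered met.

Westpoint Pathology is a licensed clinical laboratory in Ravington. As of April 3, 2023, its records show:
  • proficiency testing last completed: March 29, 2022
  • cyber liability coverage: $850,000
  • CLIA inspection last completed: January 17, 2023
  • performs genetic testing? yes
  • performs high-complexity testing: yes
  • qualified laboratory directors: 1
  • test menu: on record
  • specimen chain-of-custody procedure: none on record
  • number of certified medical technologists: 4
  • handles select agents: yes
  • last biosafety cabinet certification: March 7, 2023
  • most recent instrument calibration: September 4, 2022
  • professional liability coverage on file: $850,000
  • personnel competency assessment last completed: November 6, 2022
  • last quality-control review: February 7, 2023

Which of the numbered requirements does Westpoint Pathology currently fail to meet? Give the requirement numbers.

1. condition 'performs genetic testing' holds; specimen chain-of-custody procedure absent → not met
2. certified medical technologists 4 ≥ 4 → met
3. proficiency testing 370 days ago vs limit 365 → not met
4. condition 'performs high-complexity testing' holds; personnel competency assessment 148 days ago vs limit 120 → not met
5. qualified laboratory directors 1 < 2 → not met
6. quality-control review 55 days ago vs limit 60 → met
7. professional liability coverage $850,000 < $925,000 → not met
8. cyber liability coverage $850,000 < $925,000 → not met
9. test menu present → met
10. condition 'handles select agents' holds; instrument calibration 211 days ago vs limit 270 → met
11. biosafety cabinet certification 27 days ago vs limit 30 → met
12. CLIA inspection 76 days ago vs limit 60 → not met
Not met: 1, 3, 4, 5, 7, 8, 12

1, 3, 4, 5, 7, 8, 12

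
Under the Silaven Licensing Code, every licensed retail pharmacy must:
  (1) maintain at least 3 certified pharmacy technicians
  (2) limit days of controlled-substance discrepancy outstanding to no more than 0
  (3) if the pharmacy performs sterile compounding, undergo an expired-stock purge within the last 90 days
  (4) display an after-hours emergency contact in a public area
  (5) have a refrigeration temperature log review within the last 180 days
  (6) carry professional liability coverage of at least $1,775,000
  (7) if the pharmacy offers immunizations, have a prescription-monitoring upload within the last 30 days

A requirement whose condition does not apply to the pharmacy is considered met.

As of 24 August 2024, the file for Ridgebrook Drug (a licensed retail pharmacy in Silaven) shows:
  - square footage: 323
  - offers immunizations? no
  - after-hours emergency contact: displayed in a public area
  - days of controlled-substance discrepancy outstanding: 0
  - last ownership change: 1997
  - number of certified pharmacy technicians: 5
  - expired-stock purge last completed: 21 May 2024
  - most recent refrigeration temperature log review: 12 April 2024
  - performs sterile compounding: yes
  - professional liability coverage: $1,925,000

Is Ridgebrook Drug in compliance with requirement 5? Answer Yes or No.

5. refrigeration temperature log review 134 days ago vs limit 180 → met

Yes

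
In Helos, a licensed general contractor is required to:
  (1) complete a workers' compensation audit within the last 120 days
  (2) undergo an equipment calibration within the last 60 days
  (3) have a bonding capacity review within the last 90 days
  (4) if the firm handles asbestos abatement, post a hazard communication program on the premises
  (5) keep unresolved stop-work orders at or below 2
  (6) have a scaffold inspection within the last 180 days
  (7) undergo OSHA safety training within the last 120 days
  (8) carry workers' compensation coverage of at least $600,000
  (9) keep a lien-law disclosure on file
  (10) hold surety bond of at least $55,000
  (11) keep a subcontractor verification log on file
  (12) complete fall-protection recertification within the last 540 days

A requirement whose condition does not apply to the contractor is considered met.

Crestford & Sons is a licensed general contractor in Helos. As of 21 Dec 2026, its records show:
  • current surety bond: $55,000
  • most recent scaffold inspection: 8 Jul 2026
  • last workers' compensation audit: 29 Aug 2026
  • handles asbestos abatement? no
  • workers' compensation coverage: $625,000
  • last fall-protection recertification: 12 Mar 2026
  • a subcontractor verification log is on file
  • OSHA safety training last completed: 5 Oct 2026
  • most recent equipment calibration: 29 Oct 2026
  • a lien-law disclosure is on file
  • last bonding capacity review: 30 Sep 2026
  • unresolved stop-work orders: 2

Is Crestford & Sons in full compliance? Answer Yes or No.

1. workers' compensation audit 114 days ago vs limit 120 → met
2. equipment calibration 53 days ago vs limit 60 → met
3. bonding capacity review 82 days ago vs limit 90 → met
4. condition 'handles asbestos abatement' does not hold → requirement n/a → met
5. unresolved stop-work orders 2 ≤ 2 → met
6. scaffold inspection 166 days ago vs limit 180 → met
7. OSHA safety training 77 days ago vs limit 120 → met
8. workers' compensation coverage $625,000 ≥ $600,000 → met
9. lien-law disclosure present → met
10. surety bond $55,000 ≥ $55,000 → met
11. subcontractor verification log present → met
12. fall-protection recertification 284 days ago vs limit 540 → met
All met.

Yes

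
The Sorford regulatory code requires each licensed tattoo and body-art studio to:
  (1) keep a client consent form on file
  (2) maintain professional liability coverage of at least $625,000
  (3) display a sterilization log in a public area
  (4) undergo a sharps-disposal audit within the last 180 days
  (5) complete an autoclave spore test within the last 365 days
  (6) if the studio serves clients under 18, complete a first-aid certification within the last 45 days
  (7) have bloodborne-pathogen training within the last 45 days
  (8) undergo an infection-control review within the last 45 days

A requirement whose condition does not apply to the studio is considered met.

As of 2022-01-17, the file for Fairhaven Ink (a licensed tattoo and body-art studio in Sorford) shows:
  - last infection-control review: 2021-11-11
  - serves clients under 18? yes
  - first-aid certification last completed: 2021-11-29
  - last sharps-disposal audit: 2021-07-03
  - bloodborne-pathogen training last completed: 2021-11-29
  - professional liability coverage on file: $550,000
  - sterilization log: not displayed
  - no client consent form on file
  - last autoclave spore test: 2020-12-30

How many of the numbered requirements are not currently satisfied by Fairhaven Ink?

8

1. client consent form absent → not met
2. professional liability coverage $550,000 < $625,000 → not met
3. sterilization log absent → not met
4. sharps-disposal audit 198 days ago vs limit 180 → not met
5. autoclave spore test 383 days ago vs limit 365 → not met
6. condition 'serves clients under 18' holds; first-aid certification 49 days ago vs limit 45 → not met
7. bloodborne-pathogen training 49 days ago vs limit 45 → not met
8. infection-control review 67 days ago vs limit 45 → not met
Not met: 8 of 8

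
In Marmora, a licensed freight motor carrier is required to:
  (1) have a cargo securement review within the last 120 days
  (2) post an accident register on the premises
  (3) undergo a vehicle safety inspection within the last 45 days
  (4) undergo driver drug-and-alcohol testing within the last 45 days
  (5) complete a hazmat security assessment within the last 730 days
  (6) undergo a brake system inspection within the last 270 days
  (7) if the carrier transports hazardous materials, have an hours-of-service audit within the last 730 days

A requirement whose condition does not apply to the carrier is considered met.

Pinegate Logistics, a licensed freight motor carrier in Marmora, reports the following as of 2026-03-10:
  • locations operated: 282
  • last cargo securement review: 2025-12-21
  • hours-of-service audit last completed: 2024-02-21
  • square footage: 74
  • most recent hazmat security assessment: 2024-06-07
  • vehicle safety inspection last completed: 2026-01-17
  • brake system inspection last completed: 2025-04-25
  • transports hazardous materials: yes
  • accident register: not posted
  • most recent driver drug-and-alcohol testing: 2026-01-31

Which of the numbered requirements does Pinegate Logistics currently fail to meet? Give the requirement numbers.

1. cargo securement review 79 days ago vs limit 120 → met
2. accident register absent → not met
3. vehicle safety inspection 52 days ago vs limit 45 → not met
4. driver drug-and-alcohol testing 38 days ago vs limit 45 → met
5. hazmat security assessment 641 days ago vs limit 730 → met
6. brake system inspection 319 days ago vs limit 270 → not met
7. condition 'transports hazardous materials' holds; hours-of-service audit 748 days ago vs limit 730 → not met
Not met: 2, 3, 6, 7

2, 3, 6, 7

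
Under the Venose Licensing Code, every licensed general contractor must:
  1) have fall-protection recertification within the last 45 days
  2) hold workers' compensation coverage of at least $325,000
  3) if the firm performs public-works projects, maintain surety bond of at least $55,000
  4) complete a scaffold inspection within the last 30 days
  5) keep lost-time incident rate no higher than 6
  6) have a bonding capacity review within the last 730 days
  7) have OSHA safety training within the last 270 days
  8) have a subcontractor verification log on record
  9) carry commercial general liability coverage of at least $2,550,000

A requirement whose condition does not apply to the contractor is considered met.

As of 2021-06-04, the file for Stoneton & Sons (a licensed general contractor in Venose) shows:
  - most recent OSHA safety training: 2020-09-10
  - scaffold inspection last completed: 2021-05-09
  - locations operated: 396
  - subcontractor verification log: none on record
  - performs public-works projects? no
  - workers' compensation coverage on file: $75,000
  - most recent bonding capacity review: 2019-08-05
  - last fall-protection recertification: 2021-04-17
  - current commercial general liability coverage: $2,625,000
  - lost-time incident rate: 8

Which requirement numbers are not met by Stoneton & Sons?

1, 2, 5, 8

1. fall-protection recertification 48 days ago vs limit 45 → not met
2. workers' compensation coverage $75,000 < $325,000 → not met
3. condition 'performs public-works projects' does not hold → requirement n/a → met
4. scaffold inspection 26 days ago vs limit 30 → met
5. lost-time incident rate 8 > 6 → not met
6. bonding capacity review 669 days ago vs limit 730 → met
7. OSHA safety training 267 days ago vs limit 270 → met
8. subcontractor verification log absent → not met
9. commercial general liability coverage $2,625,000 ≥ $2,550,000 → met
Not met: 1, 2, 5, 8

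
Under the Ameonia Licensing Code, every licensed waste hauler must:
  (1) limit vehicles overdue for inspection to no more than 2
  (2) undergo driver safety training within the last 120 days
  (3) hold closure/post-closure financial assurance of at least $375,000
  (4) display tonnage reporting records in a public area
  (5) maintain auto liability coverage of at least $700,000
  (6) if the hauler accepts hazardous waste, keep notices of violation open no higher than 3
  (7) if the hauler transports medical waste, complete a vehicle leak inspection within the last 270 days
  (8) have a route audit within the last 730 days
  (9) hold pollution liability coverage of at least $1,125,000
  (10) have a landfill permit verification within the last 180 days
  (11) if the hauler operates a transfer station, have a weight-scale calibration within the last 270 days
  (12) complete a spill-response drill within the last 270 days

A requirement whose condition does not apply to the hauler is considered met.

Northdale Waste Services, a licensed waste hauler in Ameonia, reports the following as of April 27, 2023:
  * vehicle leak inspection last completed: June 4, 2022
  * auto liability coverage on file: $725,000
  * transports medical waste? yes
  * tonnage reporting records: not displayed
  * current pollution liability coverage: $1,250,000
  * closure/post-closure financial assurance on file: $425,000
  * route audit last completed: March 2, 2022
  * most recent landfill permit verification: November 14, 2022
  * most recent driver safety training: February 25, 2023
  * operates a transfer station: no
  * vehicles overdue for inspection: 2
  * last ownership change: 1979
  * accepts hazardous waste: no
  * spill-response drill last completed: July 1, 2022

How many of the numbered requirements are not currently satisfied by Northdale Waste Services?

3

1. vehicles overdue for inspection 2 ≤ 2 → met
2. driver safety training 61 days ago vs limit 120 → met
3. closure/post-closure financial assurance $425,000 ≥ $375,000 → met
4. tonnage reporting records absent → not met
5. auto liability coverage $725,000 ≥ $700,000 → met
6. condition 'accepts hazardous waste' does not hold → requirement n/a → met
7. condition 'transports medical waste' holds; vehicle leak inspection 327 days ago vs limit 270 → not met
8. route audit 421 days ago vs limit 730 → met
9. pollution liability coverage $1,250,000 ≥ $1,125,000 → met
10. landfill permit verification 164 days ago vs limit 180 → met
11. condition 'operates a transfer station' does not hold → requirement n/a → met
12. spill-response drill 300 days ago vs limit 270 → not met
Not met: 3 of 12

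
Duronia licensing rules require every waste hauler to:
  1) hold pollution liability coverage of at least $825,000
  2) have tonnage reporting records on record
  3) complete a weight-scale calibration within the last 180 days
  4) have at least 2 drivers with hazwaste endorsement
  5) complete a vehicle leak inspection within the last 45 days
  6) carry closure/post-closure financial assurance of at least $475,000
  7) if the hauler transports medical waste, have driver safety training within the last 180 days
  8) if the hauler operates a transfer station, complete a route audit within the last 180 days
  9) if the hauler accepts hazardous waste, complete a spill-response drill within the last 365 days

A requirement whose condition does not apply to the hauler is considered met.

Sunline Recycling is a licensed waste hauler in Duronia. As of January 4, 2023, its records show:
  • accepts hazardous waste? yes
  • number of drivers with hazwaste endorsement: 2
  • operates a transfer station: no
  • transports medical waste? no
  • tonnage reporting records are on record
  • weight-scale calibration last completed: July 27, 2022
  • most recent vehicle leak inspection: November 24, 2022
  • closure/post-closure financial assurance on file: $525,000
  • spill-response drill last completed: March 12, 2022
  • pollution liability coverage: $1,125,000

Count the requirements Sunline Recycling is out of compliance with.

1. pollution liability coverage $1,125,000 ≥ $825,000 → met
2. tonnage reporting records present → met
3. weight-scale calibration 161 days ago vs limit 180 → met
4. drivers with hazwaste endorsement 2 ≥ 2 → met
5. vehicle leak inspection 41 days ago vs limit 45 → met
6. closure/post-closure financial assurance $525,000 ≥ $475,000 → met
7. condition 'transports medical waste' does not hold → requirement n/a → met
8. condition 'operates a transfer station' does not hold → requirement n/a → met
9. condition 'accepts hazardous waste' holds; spill-response drill 298 days ago vs limit 365 → met
Not met: 0 of 9

0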